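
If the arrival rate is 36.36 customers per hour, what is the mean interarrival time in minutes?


Mean interarrival time = 60/lambda = 60/36.36 = 1.65 minutes

1.65 minutes


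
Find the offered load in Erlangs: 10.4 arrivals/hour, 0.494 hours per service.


Offered load a = lambda * E[S] = 10.4 * 0.494 = 5.14 Erlangs

5.14 Erlangs


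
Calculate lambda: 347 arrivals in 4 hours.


lambda = total arrivals / time = 347 / 4 = 86.75 per hour

86.75 per hour


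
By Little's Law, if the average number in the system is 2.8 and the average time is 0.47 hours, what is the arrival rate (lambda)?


lambda = L / W = 2.8 / 0.47 = 5.96 per hour

5.96 per hour


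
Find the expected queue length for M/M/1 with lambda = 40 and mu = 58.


rho = 40/58; Lq = rho^2/(1-rho) = 1.53

1.53


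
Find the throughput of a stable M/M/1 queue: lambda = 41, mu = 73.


For a stable queue (lambda < mu), throughput = lambda = 41 per hour

41 per hour


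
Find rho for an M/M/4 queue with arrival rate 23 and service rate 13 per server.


rho = lambda/(c*mu) = 23/(4*13) = 0.4423

0.4423


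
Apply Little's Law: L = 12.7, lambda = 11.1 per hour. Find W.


W = L / lambda = 12.7 / 11.1 = 1.1441 hours

1.1441 hours


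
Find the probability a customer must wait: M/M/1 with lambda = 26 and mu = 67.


P(wait) = rho = lambda/mu = 26/67 = 0.3881

0.3881


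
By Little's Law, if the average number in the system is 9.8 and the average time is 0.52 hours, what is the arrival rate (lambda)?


lambda = L / W = 9.8 / 0.52 = 18.85 per hour

18.85 per hour


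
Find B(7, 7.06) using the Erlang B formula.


B(N,A) = (A^N/N!) / sum(A^k/k!, k=0..N) with N=7, A=7.06 = 0.2526

0.2526


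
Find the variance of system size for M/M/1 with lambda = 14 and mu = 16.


rho = 14/16; Var(N) = rho/(1-rho)^2 = 56.0

56.0


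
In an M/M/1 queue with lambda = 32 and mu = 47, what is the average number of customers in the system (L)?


rho = 32/47; L = rho/(1-rho) = 2.13

2.13


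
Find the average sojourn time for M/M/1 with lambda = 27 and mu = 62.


W = 1/(mu - lambda) = 1/(62 - 27) = 0.0286 hours

0.0286 hours


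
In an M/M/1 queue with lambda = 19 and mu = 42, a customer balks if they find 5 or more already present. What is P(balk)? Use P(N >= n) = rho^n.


P(N >= 5) = rho^5 = (19/42)^5 = 0.0189

0.0189


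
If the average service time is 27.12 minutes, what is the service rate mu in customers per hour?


mu = 60 / avg_service_time = 60 / 27.12 = 2.21 per hour

2.21 per hour


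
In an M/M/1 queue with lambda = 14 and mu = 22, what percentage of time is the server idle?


Idle fraction = (1 - rho) * 100 = (1 - 14/22) * 100 = 36.4%

36.4%


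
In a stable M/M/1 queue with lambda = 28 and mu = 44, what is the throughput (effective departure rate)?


For a stable queue (lambda < mu), throughput = lambda = 28 per hour

28 per hour


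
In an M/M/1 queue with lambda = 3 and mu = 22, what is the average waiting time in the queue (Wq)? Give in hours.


rho = 3/22; Wq = rho/(mu - lambda) = 0.0072 hours

0.0072 hours


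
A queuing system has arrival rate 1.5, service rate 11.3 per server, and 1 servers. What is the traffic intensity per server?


rho = lambda / (c * mu) = 1.5 / (1 * 11.3) = 0.1327

0.1327


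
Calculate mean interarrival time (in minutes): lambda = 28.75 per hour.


Mean interarrival time = 60/lambda = 60/28.75 = 2.09 minutes

2.09 minutes


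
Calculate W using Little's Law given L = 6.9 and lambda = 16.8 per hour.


W = L / lambda = 6.9 / 16.8 = 0.4107 hours

0.4107 hours


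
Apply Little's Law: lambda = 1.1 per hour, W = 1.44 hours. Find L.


L = lambda * W = 1.1 * 1.44 = 1.58

1.58


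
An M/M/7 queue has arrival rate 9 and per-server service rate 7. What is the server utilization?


rho = lambda/(c*mu) = 9/(7*7) = 0.1837

0.1837


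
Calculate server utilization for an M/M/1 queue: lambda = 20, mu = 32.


rho = lambda/mu = 20/32 = 0.625

0.625


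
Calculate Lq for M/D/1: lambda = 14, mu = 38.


M/D/1: Lq = rho^2 / (2*(1-rho)) where rho = 14/38; Lq = 0.11

0.11


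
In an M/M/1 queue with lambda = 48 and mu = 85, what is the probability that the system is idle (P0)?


P0 = 1 - rho = 1 - 48/85 = 0.4353

0.4353


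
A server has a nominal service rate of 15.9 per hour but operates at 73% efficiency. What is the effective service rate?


Effective rate = mu * efficiency = 15.9 * 0.73 = 11.61 per hour

11.61 per hour


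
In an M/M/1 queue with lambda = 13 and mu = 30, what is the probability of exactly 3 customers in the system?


rho = 13/30; P(n) = (1-rho)*rho^n = (1-13/30)*(13/30)^3 = 0.0461

0.0461


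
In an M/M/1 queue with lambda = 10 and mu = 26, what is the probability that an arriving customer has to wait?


P(wait) = rho = lambda/mu = 10/26 = 0.3846

0.3846


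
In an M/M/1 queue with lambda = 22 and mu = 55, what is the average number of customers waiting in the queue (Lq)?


rho = 22/55; Lq = rho^2/(1-rho) = 0.27

0.27


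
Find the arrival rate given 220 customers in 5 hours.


lambda = total arrivals / time = 220 / 5 = 44.0 per hour

44.0 per hour


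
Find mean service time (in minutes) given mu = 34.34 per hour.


Mean service time = 60/mu = 60/34.34 = 1.75 minutes

1.75 minutes


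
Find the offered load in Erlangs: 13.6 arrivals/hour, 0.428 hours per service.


Offered load a = lambda * E[S] = 13.6 * 0.428 = 5.82 Erlangs

5.82 Erlangs


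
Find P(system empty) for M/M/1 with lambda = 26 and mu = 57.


P0 = 1 - rho = 1 - 26/57 = 0.5439

0.5439


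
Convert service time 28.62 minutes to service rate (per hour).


mu = 60 / avg_service_time = 60 / 28.62 = 2.1 per hour

2.1 per hour


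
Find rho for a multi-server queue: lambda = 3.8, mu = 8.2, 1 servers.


rho = lambda / (c * mu) = 3.8 / (1 * 8.2) = 0.4634

0.4634


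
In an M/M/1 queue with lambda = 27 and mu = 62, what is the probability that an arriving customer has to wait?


P(wait) = rho = lambda/mu = 27/62 = 0.4355

0.4355


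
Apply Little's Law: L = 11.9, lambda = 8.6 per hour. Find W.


W = L / lambda = 11.9 / 8.6 = 1.3837 hours

1.3837 hours


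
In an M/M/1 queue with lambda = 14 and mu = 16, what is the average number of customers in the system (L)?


rho = 14/16; L = rho/(1-rho) = 7.0

7.0


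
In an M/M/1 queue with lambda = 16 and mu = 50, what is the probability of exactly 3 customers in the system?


rho = 16/50; P(n) = (1-rho)*rho^n = (1-16/50)*(16/50)^3 = 0.0223

0.0223


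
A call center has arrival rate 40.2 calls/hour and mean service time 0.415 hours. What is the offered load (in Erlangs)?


Offered load a = lambda * E[S] = 40.2 * 0.415 = 16.68 Erlangs

16.68 Erlangs


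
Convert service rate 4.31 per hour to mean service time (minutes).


Mean service time = 60/mu = 60/4.31 = 13.92 minutes

13.92 minutes


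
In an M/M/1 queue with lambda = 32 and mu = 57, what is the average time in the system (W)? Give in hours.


W = 1/(mu - lambda) = 1/(57 - 32) = 0.04 hours

0.04 hours


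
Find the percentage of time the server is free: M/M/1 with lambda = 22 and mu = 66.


Idle fraction = (1 - rho) * 100 = (1 - 22/66) * 100 = 66.7%

66.7%


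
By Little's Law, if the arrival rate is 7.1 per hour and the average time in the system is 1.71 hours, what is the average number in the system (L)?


L = lambda * W = 7.1 * 1.71 = 12.14

12.14


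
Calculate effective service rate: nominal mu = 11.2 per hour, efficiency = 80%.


Effective rate = mu * efficiency = 11.2 * 0.8 = 8.96 per hour

8.96 per hour


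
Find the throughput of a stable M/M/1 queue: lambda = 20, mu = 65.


For a stable queue (lambda < mu), throughput = lambda = 20 per hour

20 per hour


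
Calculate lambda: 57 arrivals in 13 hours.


lambda = total arrivals / time = 57 / 13 = 4.38 per hour

4.38 per hour


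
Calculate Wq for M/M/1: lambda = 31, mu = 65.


rho = 31/65; Wq = rho/(mu - lambda) = 0.014 hours

0.014 hours


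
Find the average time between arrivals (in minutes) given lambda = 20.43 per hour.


Mean interarrival time = 60/lambda = 60/20.43 = 2.94 minutes

2.94 minutes


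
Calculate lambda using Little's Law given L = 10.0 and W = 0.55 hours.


lambda = L / W = 10.0 / 0.55 = 18.18 per hour

18.18 per hour


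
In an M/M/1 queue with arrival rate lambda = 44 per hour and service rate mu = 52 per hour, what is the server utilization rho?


rho = lambda/mu = 44/52 = 0.8462

0.8462


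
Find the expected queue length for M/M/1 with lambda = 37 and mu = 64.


rho = 37/64; Lq = rho^2/(1-rho) = 0.79

0.79


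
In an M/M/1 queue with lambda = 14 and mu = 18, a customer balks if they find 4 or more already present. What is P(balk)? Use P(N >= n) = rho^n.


P(N >= 4) = rho^4 = (14/18)^4 = 0.366

0.366


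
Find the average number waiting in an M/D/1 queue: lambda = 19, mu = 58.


M/D/1: Lq = rho^2 / (2*(1-rho)) where rho = 19/58; Lq = 0.08

0.08


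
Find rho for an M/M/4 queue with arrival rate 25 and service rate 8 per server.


rho = lambda/(c*mu) = 25/(4*8) = 0.7813

0.7813


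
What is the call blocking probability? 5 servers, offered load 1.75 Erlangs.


B(N,A) = (A^N/N!) / sum(A^k/k!, k=0..N) with N=5, A=1.75 = 0.024

0.024


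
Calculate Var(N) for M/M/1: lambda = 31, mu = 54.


rho = 31/54; Var(N) = rho/(1-rho)^2 = 3.16

3.16


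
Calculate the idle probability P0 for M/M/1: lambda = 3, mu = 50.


P0 = 1 - rho = 1 - 3/50 = 0.94

0.94


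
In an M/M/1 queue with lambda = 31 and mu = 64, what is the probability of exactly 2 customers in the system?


rho = 31/64; P(n) = (1-rho)*rho^n = (1-31/64)*(31/64)^2 = 0.121

0.121


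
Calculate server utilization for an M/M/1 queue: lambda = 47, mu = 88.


rho = lambda/mu = 47/88 = 0.5341

0.5341


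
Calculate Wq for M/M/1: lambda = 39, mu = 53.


rho = 39/53; Wq = rho/(mu - lambda) = 0.0526 hours

0.0526 hours


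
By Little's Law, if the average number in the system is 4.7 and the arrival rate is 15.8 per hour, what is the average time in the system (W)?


W = L / lambda = 4.7 / 15.8 = 0.2975 hours

0.2975 hours


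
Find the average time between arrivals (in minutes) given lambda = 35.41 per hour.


Mean interarrival time = 60/lambda = 60/35.41 = 1.69 minutes

1.69 minutes


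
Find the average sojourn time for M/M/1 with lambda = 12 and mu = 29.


W = 1/(mu - lambda) = 1/(29 - 12) = 0.0588 hours

0.0588 hours


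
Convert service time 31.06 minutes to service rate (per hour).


mu = 60 / avg_service_time = 60 / 31.06 = 1.93 per hour

1.93 per hour


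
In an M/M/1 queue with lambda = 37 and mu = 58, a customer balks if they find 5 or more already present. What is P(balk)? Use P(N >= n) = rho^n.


P(N >= 5) = rho^5 = (37/58)^5 = 0.1056

0.1056


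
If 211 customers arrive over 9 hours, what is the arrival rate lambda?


lambda = total arrivals / time = 211 / 9 = 23.44 per hour

23.44 per hour


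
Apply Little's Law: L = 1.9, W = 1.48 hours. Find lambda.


lambda = L / W = 1.9 / 1.48 = 1.28 per hour

1.28 per hour


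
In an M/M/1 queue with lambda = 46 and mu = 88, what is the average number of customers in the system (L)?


rho = 46/88; L = rho/(1-rho) = 1.1

1.1


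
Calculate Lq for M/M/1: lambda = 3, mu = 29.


rho = 3/29; Lq = rho^2/(1-rho) = 0.01

0.01


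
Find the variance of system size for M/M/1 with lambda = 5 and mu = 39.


rho = 5/39; Var(N) = rho/(1-rho)^2 = 0.17

0.17


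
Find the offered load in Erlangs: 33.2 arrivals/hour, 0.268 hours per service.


Offered load a = lambda * E[S] = 33.2 * 0.268 = 8.9 Erlangs

8.9 Erlangs


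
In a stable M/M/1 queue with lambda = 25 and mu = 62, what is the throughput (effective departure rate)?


For a stable queue (lambda < mu), throughput = lambda = 25 per hour

25 per hour


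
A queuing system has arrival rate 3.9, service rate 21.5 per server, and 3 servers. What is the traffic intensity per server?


rho = lambda / (c * mu) = 3.9 / (3 * 21.5) = 0.0605

0.0605


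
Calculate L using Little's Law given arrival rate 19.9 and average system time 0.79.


L = lambda * W = 19.9 * 0.79 = 15.72

15.72


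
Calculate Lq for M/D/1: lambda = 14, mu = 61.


M/D/1: Lq = rho^2 / (2*(1-rho)) where rho = 14/61; Lq = 0.03

0.03


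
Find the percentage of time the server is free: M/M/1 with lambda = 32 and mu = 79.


Idle fraction = (1 - rho) * 100 = (1 - 32/79) * 100 = 59.5%

59.5%


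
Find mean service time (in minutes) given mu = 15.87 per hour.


Mean service time = 60/mu = 60/15.87 = 3.78 minutes

3.78 minutes


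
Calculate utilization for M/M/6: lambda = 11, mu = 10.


rho = lambda/(c*mu) = 11/(6*10) = 0.1833

0.1833


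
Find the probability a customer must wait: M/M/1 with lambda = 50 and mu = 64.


P(wait) = rho = lambda/mu = 50/64 = 0.7813

0.7813


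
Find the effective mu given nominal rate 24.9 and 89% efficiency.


Effective rate = mu * efficiency = 24.9 * 0.89 = 22.16 per hour

22.16 per hour


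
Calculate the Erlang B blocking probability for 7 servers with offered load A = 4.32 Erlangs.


B(N,A) = (A^N/N!) / sum(A^k/k!, k=0..N) with N=7, A=4.32 = 0.0799

0.0799


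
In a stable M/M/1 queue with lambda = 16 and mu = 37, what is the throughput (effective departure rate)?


For a stable queue (lambda < mu), throughput = lambda = 16 per hour

16 per hour


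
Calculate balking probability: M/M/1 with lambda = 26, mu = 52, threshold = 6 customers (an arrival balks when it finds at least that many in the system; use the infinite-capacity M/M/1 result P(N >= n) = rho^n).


P(N >= 6) = rho^6 = (26/52)^6 = 0.0156

0.0156


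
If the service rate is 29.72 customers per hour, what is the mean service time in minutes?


Mean service time = 60/mu = 60/29.72 = 2.02 minutes

2.02 minutes


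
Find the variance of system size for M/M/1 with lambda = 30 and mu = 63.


rho = 30/63; Var(N) = rho/(1-rho)^2 = 1.74

1.74


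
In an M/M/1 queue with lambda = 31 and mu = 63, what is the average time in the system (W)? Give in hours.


W = 1/(mu - lambda) = 1/(63 - 31) = 0.0313 hours

0.0313 hours


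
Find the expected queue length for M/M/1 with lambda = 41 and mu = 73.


rho = 41/73; Lq = rho^2/(1-rho) = 0.72

0.72


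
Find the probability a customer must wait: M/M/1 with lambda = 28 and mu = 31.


P(wait) = rho = lambda/mu = 28/31 = 0.9032

0.9032


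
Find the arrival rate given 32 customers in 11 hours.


lambda = total arrivals / time = 32 / 11 = 2.91 per hour

2.91 per hour


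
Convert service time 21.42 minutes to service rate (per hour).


mu = 60 / avg_service_time = 60 / 21.42 = 2.8 per hour

2.8 per hour


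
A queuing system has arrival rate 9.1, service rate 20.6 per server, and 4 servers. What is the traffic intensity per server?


rho = lambda / (c * mu) = 9.1 / (4 * 20.6) = 0.1104

0.1104


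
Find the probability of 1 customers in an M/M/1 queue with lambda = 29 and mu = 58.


rho = 29/58; P(n) = (1-rho)*rho^n = (1-29/58)*(29/58)^1 = 0.25

0.25


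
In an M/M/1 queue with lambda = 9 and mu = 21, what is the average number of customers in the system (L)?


rho = 9/21; L = rho/(1-rho) = 0.75

0.75


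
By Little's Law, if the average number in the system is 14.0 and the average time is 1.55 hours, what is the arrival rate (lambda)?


lambda = L / W = 14.0 / 1.55 = 9.03 per hour

9.03 per hour


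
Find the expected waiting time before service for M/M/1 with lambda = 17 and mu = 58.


rho = 17/58; Wq = rho/(mu - lambda) = 0.0071 hours

0.0071 hours


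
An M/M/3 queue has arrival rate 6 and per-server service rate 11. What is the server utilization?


rho = lambda/(c*mu) = 6/(3*11) = 0.1818

0.1818


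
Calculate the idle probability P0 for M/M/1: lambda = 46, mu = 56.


P0 = 1 - rho = 1 - 46/56 = 0.1786

0.1786


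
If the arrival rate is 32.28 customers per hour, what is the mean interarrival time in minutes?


Mean interarrival time = 60/lambda = 60/32.28 = 1.86 minutes

1.86 minutes


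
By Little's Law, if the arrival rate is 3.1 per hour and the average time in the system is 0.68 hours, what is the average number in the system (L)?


L = lambda * W = 3.1 * 0.68 = 2.11

2.11


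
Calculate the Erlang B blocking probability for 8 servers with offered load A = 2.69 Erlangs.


B(N,A) = (A^N/N!) / sum(A^k/k!, k=0..N) with N=8, A=2.69 = 0.0046

0.0046


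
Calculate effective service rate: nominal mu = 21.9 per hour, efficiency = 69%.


Effective rate = mu * efficiency = 21.9 * 0.69 = 15.11 per hour

15.11 per hour


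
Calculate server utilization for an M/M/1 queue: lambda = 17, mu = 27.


rho = lambda/mu = 17/27 = 0.6296

0.6296


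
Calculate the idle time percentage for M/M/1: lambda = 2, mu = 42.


Idle fraction = (1 - rho) * 100 = (1 - 2/42) * 100 = 95.2%

95.2%


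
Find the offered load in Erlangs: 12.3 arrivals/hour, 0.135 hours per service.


Offered load a = lambda * E[S] = 12.3 * 0.135 = 1.66 Erlangs

1.66 Erlangs


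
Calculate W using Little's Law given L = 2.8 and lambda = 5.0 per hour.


W = L / lambda = 2.8 / 5.0 = 0.56 hours

0.56 hours


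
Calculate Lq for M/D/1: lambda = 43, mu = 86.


M/D/1: Lq = rho^2 / (2*(1-rho)) where rho = 43/86; Lq = 0.25

0.25


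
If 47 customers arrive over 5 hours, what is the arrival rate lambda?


lambda = total arrivals / time = 47 / 5 = 9.4 per hour

9.4 per hour


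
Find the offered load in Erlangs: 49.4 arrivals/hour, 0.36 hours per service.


Offered load a = lambda * E[S] = 49.4 * 0.36 = 17.78 Erlangs

17.78 Erlangs


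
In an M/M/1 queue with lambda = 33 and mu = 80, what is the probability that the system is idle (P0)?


P0 = 1 - rho = 1 - 33/80 = 0.5875

0.5875


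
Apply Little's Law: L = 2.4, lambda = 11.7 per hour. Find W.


W = L / lambda = 2.4 / 11.7 = 0.2051 hours

0.2051 hours


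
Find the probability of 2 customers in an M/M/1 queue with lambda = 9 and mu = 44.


rho = 9/44; P(n) = (1-rho)*rho^n = (1-9/44)*(9/44)^2 = 0.0333

0.0333


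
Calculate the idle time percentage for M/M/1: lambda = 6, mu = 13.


Idle fraction = (1 - rho) * 100 = (1 - 6/13) * 100 = 53.8%

53.8%


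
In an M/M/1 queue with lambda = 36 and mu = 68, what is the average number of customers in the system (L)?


rho = 36/68; L = rho/(1-rho) = 1.13

1.13


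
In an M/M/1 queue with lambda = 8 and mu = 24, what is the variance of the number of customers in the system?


rho = 8/24; Var(N) = rho/(1-rho)^2 = 0.75

0.75


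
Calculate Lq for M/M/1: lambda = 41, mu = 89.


rho = 41/89; Lq = rho^2/(1-rho) = 0.39

0.39


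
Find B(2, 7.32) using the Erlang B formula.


B(N,A) = (A^N/N!) / sum(A^k/k!, k=0..N) with N=2, A=7.32 = 0.763

0.763


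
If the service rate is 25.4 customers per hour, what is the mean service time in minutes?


Mean service time = 60/mu = 60/25.4 = 2.36 minutes

2.36 minutes


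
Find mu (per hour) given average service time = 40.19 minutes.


mu = 60 / avg_service_time = 60 / 40.19 = 1.49 per hour

1.49 per hour


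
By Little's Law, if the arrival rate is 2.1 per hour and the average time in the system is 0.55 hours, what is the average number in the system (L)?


L = lambda * W = 2.1 * 0.55 = 1.16

1.16


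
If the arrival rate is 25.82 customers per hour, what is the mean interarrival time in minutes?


Mean interarrival time = 60/lambda = 60/25.82 = 2.32 minutes

2.32 minutes


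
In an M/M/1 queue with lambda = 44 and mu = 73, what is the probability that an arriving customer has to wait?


P(wait) = rho = lambda/mu = 44/73 = 0.6027

0.6027


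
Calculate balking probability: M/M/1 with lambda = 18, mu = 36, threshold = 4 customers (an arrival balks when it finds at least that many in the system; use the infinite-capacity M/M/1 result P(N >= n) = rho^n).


P(N >= 4) = rho^4 = (18/36)^4 = 0.0625

0.0625


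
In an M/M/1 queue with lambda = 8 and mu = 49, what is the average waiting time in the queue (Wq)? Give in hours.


rho = 8/49; Wq = rho/(mu - lambda) = 0.004 hours

0.004 hours


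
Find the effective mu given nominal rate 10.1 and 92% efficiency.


Effective rate = mu * efficiency = 10.1 * 0.92 = 9.29 per hour

9.29 per hour


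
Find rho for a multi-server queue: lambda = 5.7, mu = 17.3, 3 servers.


rho = lambda / (c * mu) = 5.7 / (3 * 17.3) = 0.1098

0.1098


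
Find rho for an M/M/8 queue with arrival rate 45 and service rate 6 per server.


rho = lambda/(c*mu) = 45/(8*6) = 0.9375

0.9375


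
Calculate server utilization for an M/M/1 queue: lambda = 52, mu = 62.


rho = lambda/mu = 52/62 = 0.8387

0.8387


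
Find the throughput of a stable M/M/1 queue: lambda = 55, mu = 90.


For a stable queue (lambda < mu), throughput = lambda = 55 per hour

55 per hour


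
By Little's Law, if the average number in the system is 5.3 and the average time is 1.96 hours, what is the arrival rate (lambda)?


lambda = L / W = 5.3 / 1.96 = 2.7 per hour

2.7 per hour


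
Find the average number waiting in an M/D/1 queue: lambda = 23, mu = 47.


M/D/1: Lq = rho^2 / (2*(1-rho)) where rho = 23/47; Lq = 0.23

0.23


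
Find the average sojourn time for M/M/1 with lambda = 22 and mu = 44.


W = 1/(mu - lambda) = 1/(44 - 22) = 0.0455 hours

0.0455 hours


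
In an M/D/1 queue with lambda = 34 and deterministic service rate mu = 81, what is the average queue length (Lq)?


M/D/1: Lq = rho^2 / (2*(1-rho)) where rho = 34/81; Lq = 0.15

0.15


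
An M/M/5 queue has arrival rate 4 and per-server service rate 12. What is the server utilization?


rho = lambda/(c*mu) = 4/(5*12) = 0.0667

0.0667


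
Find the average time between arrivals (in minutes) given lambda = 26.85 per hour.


Mean interarrival time = 60/lambda = 60/26.85 = 2.23 minutes

2.23 minutes


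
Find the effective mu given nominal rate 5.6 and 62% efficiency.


Effective rate = mu * efficiency = 5.6 * 0.62 = 3.47 per hour

3.47 per hour


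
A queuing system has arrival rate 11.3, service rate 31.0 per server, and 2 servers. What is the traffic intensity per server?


rho = lambda / (c * mu) = 11.3 / (2 * 31.0) = 0.1823

0.1823


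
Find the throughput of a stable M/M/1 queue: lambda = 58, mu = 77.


For a stable queue (lambda < mu), throughput = lambda = 58 per hour

58 per hour


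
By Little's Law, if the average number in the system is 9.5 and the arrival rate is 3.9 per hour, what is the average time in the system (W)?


W = L / lambda = 9.5 / 3.9 = 2.4359 hours

2.4359 hours


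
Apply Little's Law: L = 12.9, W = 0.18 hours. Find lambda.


lambda = L / W = 12.9 / 0.18 = 71.67 per hour

71.67 per hour


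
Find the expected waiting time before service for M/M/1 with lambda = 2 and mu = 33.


rho = 2/33; Wq = rho/(mu - lambda) = 0.002 hours

0.002 hours


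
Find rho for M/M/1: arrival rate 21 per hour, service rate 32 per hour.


rho = lambda/mu = 21/32 = 0.6563

0.6563


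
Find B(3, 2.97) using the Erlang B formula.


B(N,A) = (A^N/N!) / sum(A^k/k!, k=0..N) with N=3, A=2.97 = 0.3425

0.3425


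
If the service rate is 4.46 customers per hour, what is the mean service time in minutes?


Mean service time = 60/mu = 60/4.46 = 13.45 minutes

13.45 minutes


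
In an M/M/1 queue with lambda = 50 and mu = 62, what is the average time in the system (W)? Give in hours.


W = 1/(mu - lambda) = 1/(62 - 50) = 0.0833 hours

0.0833 hours


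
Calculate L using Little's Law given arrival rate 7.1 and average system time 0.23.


L = lambda * W = 7.1 * 0.23 = 1.63

1.63


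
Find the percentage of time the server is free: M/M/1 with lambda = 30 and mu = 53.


Idle fraction = (1 - rho) * 100 = (1 - 30/53) * 100 = 43.4%

43.4%


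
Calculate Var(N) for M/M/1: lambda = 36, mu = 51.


rho = 36/51; Var(N) = rho/(1-rho)^2 = 8.16

8.16


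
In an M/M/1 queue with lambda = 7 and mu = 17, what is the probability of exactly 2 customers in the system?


rho = 7/17; P(n) = (1-rho)*rho^n = (1-7/17)*(7/17)^2 = 0.0997

0.0997


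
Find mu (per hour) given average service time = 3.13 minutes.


mu = 60 / avg_service_time = 60 / 3.13 = 19.17 per hour

19.17 per hour


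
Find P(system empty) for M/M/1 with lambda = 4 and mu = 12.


P0 = 1 - rho = 1 - 4/12 = 0.6667

0.6667


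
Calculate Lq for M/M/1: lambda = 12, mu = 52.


rho = 12/52; Lq = rho^2/(1-rho) = 0.07

0.07


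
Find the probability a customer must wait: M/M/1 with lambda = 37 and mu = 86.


P(wait) = rho = lambda/mu = 37/86 = 0.4302

0.4302


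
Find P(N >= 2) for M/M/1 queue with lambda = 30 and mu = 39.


P(N >= 2) = rho^2 = (30/39)^2 = 0.5917

0.5917


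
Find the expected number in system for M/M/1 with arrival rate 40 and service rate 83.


rho = 40/83; L = rho/(1-rho) = 0.93

0.93


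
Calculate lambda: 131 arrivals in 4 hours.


lambda = total arrivals / time = 131 / 4 = 32.75 per hour

32.75 per hour


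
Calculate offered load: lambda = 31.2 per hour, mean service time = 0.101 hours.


Offered load a = lambda * E[S] = 31.2 * 0.101 = 3.15 Erlangs

3.15 Erlangs


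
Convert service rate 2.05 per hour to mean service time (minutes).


Mean service time = 60/mu = 60/2.05 = 29.27 minutes

29.27 minutes


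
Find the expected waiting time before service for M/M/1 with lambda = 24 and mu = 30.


rho = 24/30; Wq = rho/(mu - lambda) = 0.1333 hours

0.1333 hours


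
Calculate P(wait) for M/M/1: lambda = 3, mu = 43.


P(wait) = rho = lambda/mu = 3/43 = 0.0698

0.0698


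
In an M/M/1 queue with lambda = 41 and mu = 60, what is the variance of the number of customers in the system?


rho = 41/60; Var(N) = rho/(1-rho)^2 = 6.81

6.81


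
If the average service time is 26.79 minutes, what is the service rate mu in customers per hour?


mu = 60 / avg_service_time = 60 / 26.79 = 2.24 per hour

2.24 per hour


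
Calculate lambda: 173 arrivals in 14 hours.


lambda = total arrivals / time = 173 / 14 = 12.36 per hour

12.36 per hour


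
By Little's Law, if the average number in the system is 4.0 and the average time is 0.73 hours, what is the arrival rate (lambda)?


lambda = L / W = 4.0 / 0.73 = 5.48 per hour

5.48 per hour


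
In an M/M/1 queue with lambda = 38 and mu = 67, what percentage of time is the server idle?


Idle fraction = (1 - rho) * 100 = (1 - 38/67) * 100 = 43.3%

43.3%


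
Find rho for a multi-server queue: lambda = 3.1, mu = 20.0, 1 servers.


rho = lambda / (c * mu) = 3.1 / (1 * 20.0) = 0.155

0.155


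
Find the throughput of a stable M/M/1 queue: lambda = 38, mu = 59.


For a stable queue (lambda < mu), throughput = lambda = 38 per hour

38 per hour


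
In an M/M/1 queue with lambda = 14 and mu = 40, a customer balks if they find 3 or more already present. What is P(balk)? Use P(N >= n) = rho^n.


P(N >= 3) = rho^3 = (14/40)^3 = 0.0429

0.0429


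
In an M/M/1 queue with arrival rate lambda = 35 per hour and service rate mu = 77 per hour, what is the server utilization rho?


rho = lambda/mu = 35/77 = 0.4545

0.4545


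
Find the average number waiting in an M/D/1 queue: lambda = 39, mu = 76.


M/D/1: Lq = rho^2 / (2*(1-rho)) where rho = 39/76; Lq = 0.27

0.27


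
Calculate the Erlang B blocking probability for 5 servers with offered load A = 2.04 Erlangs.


B(N,A) = (A^N/N!) / sum(A^k/k!, k=0..N) with N=5, A=2.04 = 0.039

0.039


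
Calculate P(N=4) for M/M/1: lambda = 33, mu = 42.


rho = 33/42; P(n) = (1-rho)*rho^n = (1-33/42)*(33/42)^4 = 0.0817

0.0817


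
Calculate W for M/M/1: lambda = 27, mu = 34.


W = 1/(mu - lambda) = 1/(34 - 27) = 0.1429 hours

0.1429 hours


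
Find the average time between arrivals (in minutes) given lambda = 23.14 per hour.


Mean interarrival time = 60/lambda = 60/23.14 = 2.59 minutes

2.59 minutes


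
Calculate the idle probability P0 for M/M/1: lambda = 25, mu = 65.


P0 = 1 - rho = 1 - 25/65 = 0.6154

0.6154


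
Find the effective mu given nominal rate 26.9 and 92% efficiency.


Effective rate = mu * efficiency = 26.9 * 0.92 = 24.75 per hour

24.75 per hour


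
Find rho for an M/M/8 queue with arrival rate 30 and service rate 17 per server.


rho = lambda/(c*mu) = 30/(8*17) = 0.2206

0.2206


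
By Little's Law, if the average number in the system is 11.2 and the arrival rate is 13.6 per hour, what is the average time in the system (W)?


W = L / lambda = 11.2 / 13.6 = 0.8235 hours

0.8235 hours


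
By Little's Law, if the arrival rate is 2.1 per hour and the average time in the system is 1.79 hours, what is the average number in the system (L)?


L = lambda * W = 2.1 * 1.79 = 3.76

3.76


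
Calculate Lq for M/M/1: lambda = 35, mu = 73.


rho = 35/73; Lq = rho^2/(1-rho) = 0.44

0.44


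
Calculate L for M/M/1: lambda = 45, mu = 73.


rho = 45/73; L = rho/(1-rho) = 1.61

1.61


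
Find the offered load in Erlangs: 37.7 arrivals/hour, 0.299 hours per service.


Offered load a = lambda * E[S] = 37.7 * 0.299 = 11.27 Erlangs

11.27 Erlangs


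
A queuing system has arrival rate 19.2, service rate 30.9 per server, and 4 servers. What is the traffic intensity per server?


rho = lambda / (c * mu) = 19.2 / (4 * 30.9) = 0.1553

0.1553


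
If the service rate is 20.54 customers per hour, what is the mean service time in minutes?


Mean service time = 60/mu = 60/20.54 = 2.92 minutes

2.92 minutes


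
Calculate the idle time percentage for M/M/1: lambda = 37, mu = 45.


Idle fraction = (1 - rho) * 100 = (1 - 37/45) * 100 = 17.8%

17.8%


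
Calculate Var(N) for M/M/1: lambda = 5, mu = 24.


rho = 5/24; Var(N) = rho/(1-rho)^2 = 0.33

0.33


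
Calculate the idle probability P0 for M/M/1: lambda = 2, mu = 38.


P0 = 1 - rho = 1 - 2/38 = 0.9474

0.9474


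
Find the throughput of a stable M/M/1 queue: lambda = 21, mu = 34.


For a stable queue (lambda < mu), throughput = lambda = 21 per hour

21 per hour


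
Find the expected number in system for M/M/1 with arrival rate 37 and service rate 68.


rho = 37/68; L = rho/(1-rho) = 1.19

1.19


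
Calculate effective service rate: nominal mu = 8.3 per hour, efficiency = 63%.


Effective rate = mu * efficiency = 8.3 * 0.63 = 5.23 per hour

5.23 per hour


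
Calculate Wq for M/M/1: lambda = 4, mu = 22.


rho = 4/22; Wq = rho/(mu - lambda) = 0.0101 hours

0.0101 hours


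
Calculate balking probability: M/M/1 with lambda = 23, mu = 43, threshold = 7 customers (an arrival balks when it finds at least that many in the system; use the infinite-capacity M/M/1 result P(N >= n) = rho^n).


P(N >= 7) = rho^7 = (23/43)^7 = 0.0125

0.0125


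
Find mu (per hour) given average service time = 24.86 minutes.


mu = 60 / avg_service_time = 60 / 24.86 = 2.41 per hour

2.41 per hour


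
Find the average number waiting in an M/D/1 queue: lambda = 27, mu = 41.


M/D/1: Lq = rho^2 / (2*(1-rho)) where rho = 27/41; Lq = 0.64

0.64


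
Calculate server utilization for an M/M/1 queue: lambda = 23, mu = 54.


rho = lambda/mu = 23/54 = 0.4259

0.4259


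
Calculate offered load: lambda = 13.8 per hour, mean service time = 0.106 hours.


Offered load a = lambda * E[S] = 13.8 * 0.106 = 1.46 Erlangs

1.46 Erlangs


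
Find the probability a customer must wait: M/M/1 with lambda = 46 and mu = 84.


P(wait) = rho = lambda/mu = 46/84 = 0.5476

0.5476


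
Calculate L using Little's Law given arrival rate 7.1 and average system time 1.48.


L = lambda * W = 7.1 * 1.48 = 10.51

10.51


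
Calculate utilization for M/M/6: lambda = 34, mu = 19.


rho = lambda/(c*mu) = 34/(6*19) = 0.2982

0.2982


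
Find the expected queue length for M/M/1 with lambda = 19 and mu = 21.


rho = 19/21; Lq = rho^2/(1-rho) = 8.6

8.6


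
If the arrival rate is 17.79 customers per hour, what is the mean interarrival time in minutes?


Mean interarrival time = 60/lambda = 60/17.79 = 3.37 minutes

3.37 minutes


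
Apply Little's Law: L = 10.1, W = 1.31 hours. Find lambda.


lambda = L / W = 10.1 / 1.31 = 7.71 per hour

7.71 per hour


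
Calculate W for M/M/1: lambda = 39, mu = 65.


W = 1/(mu - lambda) = 1/(65 - 39) = 0.0385 hours

0.0385 hours


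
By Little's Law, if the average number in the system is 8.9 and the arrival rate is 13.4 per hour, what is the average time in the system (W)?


W = L / lambda = 8.9 / 13.4 = 0.6642 hours

0.6642 hours


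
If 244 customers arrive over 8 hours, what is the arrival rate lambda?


lambda = total arrivals / time = 244 / 8 = 30.5 per hour

30.5 per hour


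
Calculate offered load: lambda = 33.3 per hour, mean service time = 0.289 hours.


Offered load a = lambda * E[S] = 33.3 * 0.289 = 9.62 Erlangs

9.62 Erlangs


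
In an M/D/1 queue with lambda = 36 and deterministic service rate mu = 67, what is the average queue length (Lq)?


M/D/1: Lq = rho^2 / (2*(1-rho)) where rho = 36/67; Lq = 0.31

0.31


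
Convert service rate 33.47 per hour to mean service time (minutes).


Mean service time = 60/mu = 60/33.47 = 1.79 minutes

1.79 minutes


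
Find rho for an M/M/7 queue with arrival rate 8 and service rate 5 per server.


rho = lambda/(c*mu) = 8/(7*5) = 0.2286

0.2286


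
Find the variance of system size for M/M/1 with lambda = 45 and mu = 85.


rho = 45/85; Var(N) = rho/(1-rho)^2 = 2.39

2.39


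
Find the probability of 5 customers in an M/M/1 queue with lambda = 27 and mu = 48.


rho = 27/48; P(n) = (1-rho)*rho^n = (1-27/48)*(27/48)^5 = 0.0246

0.0246


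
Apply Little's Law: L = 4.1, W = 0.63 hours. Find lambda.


lambda = L / W = 4.1 / 0.63 = 6.51 per hour

6.51 per hour


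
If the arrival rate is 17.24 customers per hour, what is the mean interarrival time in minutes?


Mean interarrival time = 60/lambda = 60/17.24 = 3.48 minutes

3.48 minutes


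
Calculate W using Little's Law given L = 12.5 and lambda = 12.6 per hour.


W = L / lambda = 12.5 / 12.6 = 0.9921 hours

0.9921 hours


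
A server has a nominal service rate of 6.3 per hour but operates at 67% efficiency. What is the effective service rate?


Effective rate = mu * efficiency = 6.3 * 0.67 = 4.22 per hour

4.22 per hour


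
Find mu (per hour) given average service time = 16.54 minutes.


mu = 60 / avg_service_time = 60 / 16.54 = 3.63 per hour

3.63 per hour


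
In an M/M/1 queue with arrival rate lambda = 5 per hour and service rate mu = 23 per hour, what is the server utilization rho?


rho = lambda/mu = 5/23 = 0.2174

0.2174


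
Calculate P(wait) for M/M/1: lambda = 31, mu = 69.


P(wait) = rho = lambda/mu = 31/69 = 0.4493

0.4493


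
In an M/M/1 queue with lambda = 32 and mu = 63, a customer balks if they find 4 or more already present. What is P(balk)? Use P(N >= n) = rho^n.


P(N >= 4) = rho^4 = (32/63)^4 = 0.0666

0.0666


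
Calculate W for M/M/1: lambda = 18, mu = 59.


W = 1/(mu - lambda) = 1/(59 - 18) = 0.0244 hours

0.0244 hours


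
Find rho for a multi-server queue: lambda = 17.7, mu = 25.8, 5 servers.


rho = lambda / (c * mu) = 17.7 / (5 * 25.8) = 0.1372

0.1372


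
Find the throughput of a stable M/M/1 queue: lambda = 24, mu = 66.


For a stable queue (lambda < mu), throughput = lambda = 24 per hour

24 per hour


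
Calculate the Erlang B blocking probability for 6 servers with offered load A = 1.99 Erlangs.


B(N,A) = (A^N/N!) / sum(A^k/k!, k=0..N) with N=6, A=1.99 = 0.0118

0.0118


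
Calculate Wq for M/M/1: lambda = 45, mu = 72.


rho = 45/72; Wq = rho/(mu - lambda) = 0.0231 hours

0.0231 hours


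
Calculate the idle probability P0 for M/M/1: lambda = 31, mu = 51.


P0 = 1 - rho = 1 - 31/51 = 0.3922

0.3922


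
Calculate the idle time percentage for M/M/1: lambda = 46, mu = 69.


Idle fraction = (1 - rho) * 100 = (1 - 46/69) * 100 = 33.3%

33.3%


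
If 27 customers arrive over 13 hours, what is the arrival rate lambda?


lambda = total arrivals / time = 27 / 13 = 2.08 per hour

2.08 per hour


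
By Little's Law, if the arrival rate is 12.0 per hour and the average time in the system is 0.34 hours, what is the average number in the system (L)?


L = lambda * W = 12.0 * 0.34 = 4.08

4.08


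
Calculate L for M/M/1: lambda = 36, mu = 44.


rho = 36/44; L = rho/(1-rho) = 4.5

4.5


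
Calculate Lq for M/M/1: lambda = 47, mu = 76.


rho = 47/76; Lq = rho^2/(1-rho) = 1.0

1.0


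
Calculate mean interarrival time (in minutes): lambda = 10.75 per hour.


Mean interarrival time = 60/lambda = 60/10.75 = 5.58 minutes

5.58 minutes


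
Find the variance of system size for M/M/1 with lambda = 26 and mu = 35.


rho = 26/35; Var(N) = rho/(1-rho)^2 = 11.23

11.23


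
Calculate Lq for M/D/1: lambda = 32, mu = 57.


M/D/1: Lq = rho^2 / (2*(1-rho)) where rho = 32/57; Lq = 0.36

0.36


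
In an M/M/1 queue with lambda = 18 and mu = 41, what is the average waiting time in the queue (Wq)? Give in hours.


rho = 18/41; Wq = rho/(mu - lambda) = 0.0191 hours

0.0191 hours


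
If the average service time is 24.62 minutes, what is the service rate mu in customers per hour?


mu = 60 / avg_service_time = 60 / 24.62 = 2.44 per hour

2.44 per hour


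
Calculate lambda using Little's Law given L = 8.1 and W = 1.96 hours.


lambda = L / W = 8.1 / 1.96 = 4.13 per hour

4.13 per hour


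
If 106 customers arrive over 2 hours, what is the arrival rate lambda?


lambda = total arrivals / time = 106 / 2 = 53.0 per hour

53.0 per hour


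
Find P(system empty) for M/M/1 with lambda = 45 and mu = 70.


P0 = 1 - rho = 1 - 45/70 = 0.3571

0.3571


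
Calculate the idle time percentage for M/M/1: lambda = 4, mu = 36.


Idle fraction = (1 - rho) * 100 = (1 - 4/36) * 100 = 88.9%

88.9%


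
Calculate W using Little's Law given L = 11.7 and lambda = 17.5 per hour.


W = L / lambda = 11.7 / 17.5 = 0.6686 hours

0.6686 hours


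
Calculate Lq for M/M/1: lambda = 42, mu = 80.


rho = 42/80; Lq = rho^2/(1-rho) = 0.58

0.58


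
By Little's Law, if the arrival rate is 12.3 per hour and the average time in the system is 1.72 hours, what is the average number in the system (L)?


L = lambda * W = 12.3 * 1.72 = 21.16

21.16


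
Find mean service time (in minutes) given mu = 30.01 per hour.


Mean service time = 60/mu = 60/30.01 = 2.0 minutes

2.0 minutes


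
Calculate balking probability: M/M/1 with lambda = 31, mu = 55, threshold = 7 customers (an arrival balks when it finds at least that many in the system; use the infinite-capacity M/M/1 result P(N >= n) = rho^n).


P(N >= 7) = rho^7 = (31/55)^7 = 0.0181

0.0181


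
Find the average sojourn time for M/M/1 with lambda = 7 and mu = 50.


W = 1/(mu - lambda) = 1/(50 - 7) = 0.0233 hours

0.0233 hours


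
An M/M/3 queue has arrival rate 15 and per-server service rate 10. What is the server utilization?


rho = lambda/(c*mu) = 15/(3*10) = 0.5

0.5


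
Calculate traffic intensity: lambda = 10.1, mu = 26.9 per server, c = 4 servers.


rho = lambda / (c * mu) = 10.1 / (4 * 26.9) = 0.0939

0.0939
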